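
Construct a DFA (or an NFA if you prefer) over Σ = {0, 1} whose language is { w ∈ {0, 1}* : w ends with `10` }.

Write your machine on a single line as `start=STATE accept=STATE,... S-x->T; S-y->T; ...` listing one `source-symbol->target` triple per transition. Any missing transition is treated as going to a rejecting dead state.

Let each state record the length of the longest suffix of the input read so far that is also a prefix of `10`. B means the last symbol is `1`; C means the last 2 symbols are `10`. Accept only at C, where the string currently ends in `10`.
A 3-state machine:
       0  1 
>  A   A  B 
   B   C  B 
 * C   A  B 
(> = start, * = accepting)

start=A; accept=C; A-0->A; A-1->B; B-0->C; B-1->B; C-0->A; C-1->B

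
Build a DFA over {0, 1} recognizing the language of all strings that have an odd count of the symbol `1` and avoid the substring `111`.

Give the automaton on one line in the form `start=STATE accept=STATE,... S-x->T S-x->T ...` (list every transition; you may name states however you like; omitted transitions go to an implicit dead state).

Run two small machines in parallel and take their product. One (2 states) tracks the count of `1`s modulo 2; the other (4 states) tracks partial matches of the forbidden pattern `111`. Each combined state is a pair, one component from each; accept when both components accept.
        0   1  
>  s0   s0  s1 
 * s1   s2  s3 
 * s2   s2  s4 
   s3   s0  s5 
   s4   s0  s6 
   s5   s5  s7 
 * s6   s2  s7 
   s7   s7  s5 
(> = start, * = accepting)

start=s0 accept=s1,s2,s6 s0-0->s0 s0-1->s1 s1-0->s2 s1-1->s3 s2-0->s2 s2-1->s4 s3-0->s0 s3-1->s5 s4-0->s0 s4-1->s6 s5-0->s5 s5-1->s7 s6-0->s2 s6-1->s7 s7-0->s7 s7-1->s5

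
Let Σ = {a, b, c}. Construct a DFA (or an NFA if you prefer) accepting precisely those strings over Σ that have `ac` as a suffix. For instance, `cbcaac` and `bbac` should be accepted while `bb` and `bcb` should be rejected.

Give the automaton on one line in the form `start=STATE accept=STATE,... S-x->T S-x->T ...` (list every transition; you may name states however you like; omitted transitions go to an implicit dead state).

Let each state record the length of the longest suffix of the input read so far that is also a prefix of `ac`. s1 means the last symbol is `a`; s2 means the last 2 symbols are `ac`. Accept only at s2, where the string currently ends in `ac`.
With 3 states:
        a   b   c  
>  s0   s1  s0  s0 
   s1   s1  s0  s2 
 * s2   s1  s0  s0 
(> = start, * = accepting)

start=s0 accept=s2 s0-a->s1 s0-b->s0 s0-c->s0 s1-a->s1 s1-b->s0 s1-c->s2 s2-a->s1 s2-b->s0 s2-c->s0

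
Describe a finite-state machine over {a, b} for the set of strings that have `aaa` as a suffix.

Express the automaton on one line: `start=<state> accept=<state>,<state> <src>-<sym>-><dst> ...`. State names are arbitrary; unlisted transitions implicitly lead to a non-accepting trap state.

Remember how much of `aaa` the current input suffix matches. State s0 means no match yet; s1 means the last symbol is `a`; s2 means the last 2 symbols are `aa`; s3 means the last 3 symbols are `aaa`. Only s3 accepts. On a mismatch, fall back to the longest proper suffix that is still a prefix of `aaa`.
With 4 states:
        a   b  
>  s0   s1  s0 
   s1   s2  s0 
   s2   s3  s0 
 * s3   s3  s0 
(> = start, * = accepting)

start=s0 accept=s3 s0-a->s1 s0-b->s0 s1-a->s2 s1-b->s0 s2-a->s3 s2-b->s0 s3-a->s3 s3-b->s0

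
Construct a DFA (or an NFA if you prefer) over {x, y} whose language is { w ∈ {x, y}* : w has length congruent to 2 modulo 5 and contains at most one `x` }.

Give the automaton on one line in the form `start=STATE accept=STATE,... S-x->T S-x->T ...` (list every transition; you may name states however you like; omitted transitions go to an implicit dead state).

start=S0 accept=S4,S5 S0-x->S1 S0-y->S2 S1-x->S3 S1-y->S4 S2-x->S4 S2-y->S5 S3-x->S6 S3-y->S6 S4-x->S6 S4-y->S7 S5-x->S7 S5-y->S8 S6-x->S9 S6-y->S9 S7-x->S9 S7-y->S10 S8-x->S10 S8-y->S11 S9-x->S12 S9-y->S12 S10-x->S12 S10-y->S13 S11-x->S13 S11-y->S0 S12-x->S14 S12-y->S14 S13-x->S14 S13-y->S1 S14-x->S3 S14-y->S3

Run two small machines in parallel and take their product. One (5 states) tracks the input length modulo 5; the other (3 states) tracks the count of `x`s, saturating at 2. Each combined state is a pair, one component from each; accept when both components accept.
A 15-state machine:
          x    y  
>  S0     S1   S2 
   S1     S3   S4 
   S2     S4   S5 
   S3     S6   S6 
 * S4     S6   S7 
 * S5     S7   S8 
   S6     S9   S9 
   S7     S9  S10 
   S8    S10  S11 
   S9    S12  S12 
   S10   S12  S13 
   S11   S13   S0 
   S12   S14  S14 
   S13   S14   S1 
   S14    S3   S3 
(> = start, * = accepting)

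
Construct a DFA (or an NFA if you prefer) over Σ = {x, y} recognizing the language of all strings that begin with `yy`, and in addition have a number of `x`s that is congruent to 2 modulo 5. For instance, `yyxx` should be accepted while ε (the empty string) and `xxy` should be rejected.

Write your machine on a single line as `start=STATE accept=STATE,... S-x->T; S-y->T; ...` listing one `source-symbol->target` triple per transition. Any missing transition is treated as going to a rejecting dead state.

start=q0; accept=q8; q0-x->q1; q0-y->q2; q1-x->q3; q1-y->q1; q2-x->q1; q2-y->q4; q3-x->q5; q3-y->q3; q4-x->q6; q4-y->q4; q5-x->q7; q5-y->q5; q6-x->q8; q6-y->q6; q7-x->q9; q7-y->q7; q8-x->q10; q8-y->q8; q9-x->q1; q9-y->q9; q10-x->q11; q10-y->q10; q11-x->q4; q11-y->q11

Run two small machines in parallel and take their product. One (4 states) tracks whether the input so far still matches the prefix `yy`; the other (5 states) tracks the count of `x`s modulo 5. Each combined state is a pair, one component from each; accept when both components accept.
A 12-state machine:
          x    y  
>  q0     q1   q2 
   q1     q3   q1 
   q2     q1   q4 
   q3     q5   q3 
   q4     q6   q4 
   q5     q7   q5 
   q6     q8   q6 
   q7     q9   q7 
 * q8    q10   q8 
   q9     q1   q9 
   q10   q11  q10 
   q11    q4  q11 
(> = start, * = accepting)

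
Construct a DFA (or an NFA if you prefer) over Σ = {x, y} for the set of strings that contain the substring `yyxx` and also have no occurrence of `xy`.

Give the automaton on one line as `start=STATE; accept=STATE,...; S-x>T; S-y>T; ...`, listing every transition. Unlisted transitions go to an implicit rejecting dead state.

Run two small machines in parallel and take their product. One (5 states) tracks whether and how much of `yyxx` has been seen; the other (3 states) tracks partial matches of the forbidden pattern `xy`. Each combined state is a pair, one component from each; accept when both components accept. Minimizing collapses redundant product states.
With 6 states:
       x  y 
>  A   B  C 
   B   B  B 
   C   B  D 
   D   E  D 
   E   F  B 
 * F   F  B 
(> = start, * = accepting)

start=A; accept=F; A-x>B; A-y>C; B-x>B; B-y>B; C-x>B; C-y>D; D-x>E; D-y>D; E-x>F; E-y>B; F-x>F; F-y>B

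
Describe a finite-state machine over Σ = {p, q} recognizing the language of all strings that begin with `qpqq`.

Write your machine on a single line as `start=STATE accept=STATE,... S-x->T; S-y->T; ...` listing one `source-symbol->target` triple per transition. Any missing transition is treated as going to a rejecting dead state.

Check the first 4 symbols one by one: s0 through s3 record how many have matched `qpqq` so far; any wrong symbol goes to the dead state s5. After all 4 match we enter the accepting sink s4.
        p   q  
>  s0   s5  s1 
   s1   s2  s5 
   s2   s5  s3 
   s3   s5  s4 
 * s4   s4  s4 
   s5   s5  s5 
(> = start, * = accepting)

start=s0; accept=s4; s0-p->s5; s0-q->s1; s1-p->s2; s1-q->s5; s2-p->s5; s2-q->s3; s3-p->s5; s3-q->s4; s4-p->s4; s4-q->s4; s5-p->s5; s5-q->s5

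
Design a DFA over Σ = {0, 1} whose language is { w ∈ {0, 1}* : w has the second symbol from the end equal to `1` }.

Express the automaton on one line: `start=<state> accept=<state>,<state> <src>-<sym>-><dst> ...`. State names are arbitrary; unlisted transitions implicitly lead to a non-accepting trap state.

start=S0 accept=S5,S6 S0-0->S1 S0-1->S2 S1-0->S3 S1-1->S4 S2-0->S5 S2-1->S6 S3-0->S3 S3-1->S4 S4-0->S5 S4-1->S6 S5-0->S3 S5-1->S4 S6-0->S5 S6-1->S6

A DFA must remember the last 2 symbols (since which symbol is second-to-last isn't known until the input ends). Use one state per possible window of the last ≤2 symbols; accept from those whose window starts with `1`.
With 7 states:
        0   1  
>  S0   S1  S2 
   S1   S3  S4 
   S2   S5  S6 
   S3   S3  S4 
   S4   S5  S6 
 * S5   S3  S4 
 * S6   S5  S6 
(> = start, * = accepting)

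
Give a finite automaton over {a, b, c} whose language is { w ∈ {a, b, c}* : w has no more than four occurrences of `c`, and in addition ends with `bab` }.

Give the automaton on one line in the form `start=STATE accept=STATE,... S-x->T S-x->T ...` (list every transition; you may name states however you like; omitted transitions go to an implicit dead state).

Handle the two conditions separately and then intersect. One (6 states) tracks the count of `c`s, saturating at 5; the other (4 states) tracks how much of the suffix `bab` has currently been matched. Each combined state is a pair, one component from each; accept when both components accept. Equivalent product states are then merged.
          a    b    c  
>  q0     q0   q1   q2 
   q1     q3   q1   q2 
   q2     q2   q4   q5 
   q3     q0   q6   q2 
   q4     q7   q4   q5 
   q5     q5   q8   q9 
 * q6     q3   q1   q2 
   q7     q2  q10   q5 
   q8    q11   q8   q9 
   q9     q9  q12  q13 
 * q10    q7   q4   q5 
   q11    q5  q14   q9 
   q12   q15  q12  q13 
   q13   q13  q16  q17 
 * q14   q11   q8   q9 
   q15    q9  q18  q13 
   q16   q19  q16  q17 
   q17   q17  q17  q17 
 * q18   q15  q12  q13 
   q19   q13  q20  q17 
 * q20   q19  q16  q17 
(> = start, * = accepting)

start=q0 accept=q6,q10,q14,q18,q20 q0-a->q0 q0-b->q1 q0-c->q2 q1-a->q3 q1-b->q1 q1-c->q2 q2-a->q2 q2-b->q4 q2-c->q5 q3-a->q0 q3-b->q6 q3-c->q2 q4-a->q7 q4-b->q4 q4-c->q5 q5-a->q5 q5-b->q8 q5-c->q9 q6-a->q3 q6-b->q1 q6-c->q2 q7-a->q2 q7-b->q10 q7-c->q5 q8-a->q11 q8-b->q8 q8-c->q9 q9-a->q9 q9-b->q12 q9-c->q13 q10-a->q7 q10-b->q4 q10-c->q5 q11-a->q5 q11-b->q14 q11-c->q9 q12-a->q15 q12-b->q12 q12-c->q13 q13-a->q13 q13-b->q16 q13-c->q17 q14-a->q11 q14-b->q8 q14-c->q9 q15-a->q9 q15-b->q18 q15-c->q13 q16-a->q19 q16-b->q16 q16-c->q17 q17-a->q17 q17-b->q17 q17-c->q17 q18-a->q15 q18-b->q12 q18-c->q13 q19-a->q13 q19-b->q20 q19-c->q17 q20-a->q19 q20-b->q16 q20-c->q17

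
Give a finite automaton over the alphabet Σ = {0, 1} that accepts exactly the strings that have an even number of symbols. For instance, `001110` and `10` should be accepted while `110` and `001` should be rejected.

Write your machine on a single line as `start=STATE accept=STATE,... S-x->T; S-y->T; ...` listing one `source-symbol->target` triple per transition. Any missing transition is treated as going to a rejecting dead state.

start=q0; accept=q0; q0-0->q1; q0-1->q1; q1-0->q0; q1-1->q0

Count input length modulo 2: every symbol advances one step around the cycle q0 → q1 → q0. Accept at q0.
With 2 states:
        0   1  
>* q0   q1  q1 
   q1   q0  q0 
(> = start, * = accepting)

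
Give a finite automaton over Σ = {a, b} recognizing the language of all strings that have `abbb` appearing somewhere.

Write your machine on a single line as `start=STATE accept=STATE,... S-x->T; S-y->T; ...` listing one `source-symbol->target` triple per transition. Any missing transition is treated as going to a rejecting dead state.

start=S0; accept=S4; S0-a->S1; S0-b->S0; S1-a->S1; S1-b->S2; S2-a->S1; S2-b->S3; S3-a->S1; S3-b->S4; S4-a->S4; S4-b->S4

States S0..S3 record the length of the longest prefix of `abbb` that matches the current input suffix. Reaching S4 means `abbb` has been seen, and we stay there forever. Accept from S4.
With 5 states:
        a   b  
>  S0   S1  S0 
   S1   S1  S2 
   S2   S1  S3 
   S3   S1  S4 
 * S4   S4  S4 
(> = start, * = accepting)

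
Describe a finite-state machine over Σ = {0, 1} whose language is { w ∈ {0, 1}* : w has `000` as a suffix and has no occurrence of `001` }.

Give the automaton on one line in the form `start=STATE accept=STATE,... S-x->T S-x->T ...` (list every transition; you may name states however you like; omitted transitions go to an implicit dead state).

start=s0 accept=s3 s0-0->s1 s0-1->s0 s1-0->s2 s1-1->s0 s2-0->s3 s2-1->s4 s3-0->s3 s3-1->s4 s4-0->s4 s4-1->s4

Build one automaton per condition and run them in lockstep. The first has 4 states tracking how much of the suffix `000` has currently been matched; the second has 4 states tracking partial matches of the forbidden pattern `001`. A product state is a pair (one from each), accepting exactly when both do. After merging equivalent states the machine shrinks.
With 5 states:
        0   1  
>  s0   s1  s0 
   s1   s2  s0 
   s2   s3  s4 
 * s3   s3  s4 
   s4   s4  s4 
(> = start, * = accepting)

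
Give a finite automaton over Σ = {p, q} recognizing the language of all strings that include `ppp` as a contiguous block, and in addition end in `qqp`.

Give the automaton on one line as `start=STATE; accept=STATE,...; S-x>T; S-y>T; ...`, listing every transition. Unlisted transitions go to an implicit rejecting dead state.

Build one automaton per condition and run them in lockstep. One (4 states) tracks whether and how much of `ppp` has been seen; the other (4 states) tracks how much of the suffix `qqp` has currently been matched. Each combined state is a pair, one component from each; accept when both components accept. Equivalent product states are then merged.
7 states suffice.
        p   q  
>  s0   s1  s0 
   s1   s2  s0 
   s2   s3  s0 
   s3   s3  s4 
   s4   s3  s5 
   s5   s6  s5 
 * s6   s3  s4 
(> = start, * = accepting)

start=s0; accept=s6; s0-p>s1; s0-q>s0; s1-p>s2; s1-q>s0; s2-p>s3; s2-q>s0; s3-p>s3; s3-q>s4; s4-p>s3; s4-q>s5; s5-p>s6; s5-q>s5; s6-p>s3; s6-q>s4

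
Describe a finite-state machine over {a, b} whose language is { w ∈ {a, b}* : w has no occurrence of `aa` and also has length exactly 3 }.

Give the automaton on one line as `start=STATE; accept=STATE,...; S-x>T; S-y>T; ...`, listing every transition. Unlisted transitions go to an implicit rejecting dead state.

start=s0; accept=s6; s0-a>s1; s0-b>s2; s1-a>s3; s1-b>s4; s2-a>s5; s2-b>s4; s3-a>s3; s3-b>s3; s4-a>s6; s4-b>s6; s5-a>s3; s5-b>s6; s6-a>s3; s6-b>s3

Build one automaton per condition and run them in lockstep. The first has 3 states tracking partial matches of the forbidden pattern `aa`; the second has 5 states tracking the input length, saturating at 4. A product state is a pair (one from each), accepting exactly when both do. Minimizing collapses redundant product states.
With 7 states:
        a   b  
>  s0   s1  s2 
   s1   s3  s4 
   s2   s5  s4 
   s3   s3  s3 
   s4   s6  s6 
   s5   s3  s6 
 * s6   s3  s3 
(> = start, * = accepting)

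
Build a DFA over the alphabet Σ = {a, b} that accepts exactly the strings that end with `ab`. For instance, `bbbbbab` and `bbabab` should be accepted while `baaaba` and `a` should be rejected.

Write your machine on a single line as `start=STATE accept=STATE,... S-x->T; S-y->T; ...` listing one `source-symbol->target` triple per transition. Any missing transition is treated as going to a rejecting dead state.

start=q0; accept=q2; q0-a->q1; q0-b->q0; q1-a->q1; q1-b->q2; q2-a->q1; q2-b->q0

Remember how much of `ab` the current input suffix matches. State q0 means no match yet; q1 means the last symbol is `a`; q2 means the last 2 symbols are `ab`. Only q2 accepts. On a mismatch, fall back to the longest proper suffix that is still a prefix of `ab`.
A 3-state machine:
        a   b  
>  q0   q1  q0 
   q1   q1  q2 
 * q2   q1  q0 
(> = start, * = accepting)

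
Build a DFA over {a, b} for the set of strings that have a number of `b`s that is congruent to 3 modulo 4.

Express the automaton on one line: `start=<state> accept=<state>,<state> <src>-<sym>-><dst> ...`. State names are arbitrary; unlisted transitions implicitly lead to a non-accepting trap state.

start=q0 accept=q3 q0-a->q0 q0-b->q1 q1-a->q1 q1-b->q2 q2-a->q2 q2-b->q3 q3-a->q3 q3-b->q0

The only thing that matters is how many `b`s have appeared, reduced mod 4. Use one state per residue: q0 for 0, …, q3 for 3. Reading `b` moves to the next residue; anything else stays put. q3 is accepting.
With 4 states:
        a   b  
>  q0   q0  q1 
   q1   q1  q2 
   q2   q2  q3 
 * q3   q3  q0 
(> = start, * = accepting)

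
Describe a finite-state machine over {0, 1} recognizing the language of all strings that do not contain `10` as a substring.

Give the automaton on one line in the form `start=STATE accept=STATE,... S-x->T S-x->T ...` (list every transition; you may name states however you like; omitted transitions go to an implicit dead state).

Track partial matches of the forbidden pattern `10`. State S2 is a dead state reached once `10` has occurred; every other state accepts. S0 means no part of `10` is currently matched.
        0   1  
>* S0   S0  S1 
 * S1   S2  S1 
   S2   S2  S2 
(> = start, * = accepting)

start=S0 accept=S0,S1 S0-0->S0 S0-1->S1 S1-0->S2 S1-1->S1 S2-0->S2 S2-1->S2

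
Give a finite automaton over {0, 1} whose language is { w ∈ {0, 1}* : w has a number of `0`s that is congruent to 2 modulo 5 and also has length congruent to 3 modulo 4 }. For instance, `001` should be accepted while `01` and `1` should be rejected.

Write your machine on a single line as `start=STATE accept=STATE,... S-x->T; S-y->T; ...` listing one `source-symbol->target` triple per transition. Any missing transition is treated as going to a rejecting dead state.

Run two small machines in parallel and take their product. The first has 5 states tracking the count of `0`s modulo 5; the second has 4 states tracking the input length modulo 4. A product state is a pair (one from each), accepting exactly when both do.
          0    1  
>  S0     S1   S2 
   S1     S3   S4 
   S2     S4   S5 
   S3     S6   S7 
   S4     S7   S8 
   S5     S8   S9 
   S6    S10  S11 
 * S7    S11  S12 
   S8    S12  S13 
   S9    S13   S0 
   S10    S2  S14 
   S11   S14  S15 
   S12   S15  S16 
   S13   S16   S1 
   S14    S5  S17 
   S15   S17  S18 
   S16   S18   S3 
   S17    S9  S19 
   S18   S19   S6 
   S19    S0  S10 
(> = start, * = accepting)

start=S0; accept=S7; S0-0->S1; S0-1->S2; S1-0->S3; S1-1->S4; S2-0->S4; S2-1->S5; S3-0->S6; S3-1->S7; S4-0->S7; S4-1->S8; S5-0->S8; S5-1->S9; S6-0->S10; S6-1->S11; S7-0->S11; S7-1->S12; S8-0->S12; S8-1->S13; S9-0->S13; S9-1->S0; S10-0->S2; S10-1->S14; S11-0->S14; S11-1->S15; S12-0->S15; S12-1->S16; S13-0->S16; S13-1->S1; S14-0->S5; S14-1->S17; S15-0->S17; S15-1->S18; S16-0->S18; S16-1->S3; S17-0->S9; S17-1->S19; S18-0->S19; S18-1->S6; S19-0->S0; S19-1->S10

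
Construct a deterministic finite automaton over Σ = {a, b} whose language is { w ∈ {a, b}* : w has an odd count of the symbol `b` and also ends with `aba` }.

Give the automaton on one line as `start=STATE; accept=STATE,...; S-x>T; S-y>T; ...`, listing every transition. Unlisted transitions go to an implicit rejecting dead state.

Build one automaton per condition and run them in lockstep. The first has 2 states tracking the count of `b`s modulo 2; the second has 4 states tracking how much of the suffix `aba` has currently been matched. A product state is a pair (one from each), accepting exactly when both do. Equivalent product states are then merged.
A 5-state machine:
        a   b  
>  s0   s1  s2 
   s1   s1  s3 
   s2   s2  s0 
   s3   s4  s0 
 * s4   s2  s0 
(> = start, * = accepting)

start=s0; accept=s4; s0-a>s1; s0-b>s2; s1-a>s1; s1-b>s3; s2-a>s2; s2-b>s0; s3-a>s4; s3-b>s0; s4-a>s2; s4-b>s0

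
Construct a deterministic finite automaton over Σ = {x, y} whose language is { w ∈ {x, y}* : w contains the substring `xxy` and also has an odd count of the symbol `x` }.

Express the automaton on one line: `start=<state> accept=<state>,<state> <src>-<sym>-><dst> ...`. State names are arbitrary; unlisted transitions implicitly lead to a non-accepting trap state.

start=q0 accept=q7 q0-x->q1 q0-y->q0 q1-x->q2 q1-y->q3 q2-x->q4 q2-y->q5 q3-x->q6 q3-y->q3 q4-x->q2 q4-y->q7 q5-x->q7 q5-y->q5 q6-x->q4 q6-y->q0 q7-x->q5 q7-y->q7

Build one automaton per condition and run them in lockstep. The first has 4 states tracking whether and how much of `xxy` has been seen; the second has 2 states tracking the count of `x`s modulo 2. A product state is a pair (one from each), accepting exactly when both do.
8 states suffice.
        x   y  
>  q0   q1  q0 
   q1   q2  q3 
   q2   q4  q5 
   q3   q6  q3 
   q4   q2  q7 
   q5   q7  q5 
   q6   q4  q0 
 * q7   q5  q7 
(> = start, * = accepting)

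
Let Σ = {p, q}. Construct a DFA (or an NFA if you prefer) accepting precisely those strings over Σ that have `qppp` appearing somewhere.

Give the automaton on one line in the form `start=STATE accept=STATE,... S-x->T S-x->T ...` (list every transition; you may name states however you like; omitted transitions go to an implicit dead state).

start=s0 accept=s4 s0-p->s0 s0-q->s1 s1-p->s2 s1-q->s1 s2-p->s3 s2-q->s1 s3-p->s4 s3-q->s1 s4-p->s4 s4-q->s4

States s0..s3 record the length of the longest prefix of `qppp` that matches the current input suffix. Reaching s4 means `qppp` has been seen, and we stay there forever. Accept from s4.
A 5-state machine:
        p   q  
>  s0   s0  s1 
   s1   s2  s1 
   s2   s3  s1 
   s3   s4  s1 
 * s4   s4  s4 
(> = start, * = accepting)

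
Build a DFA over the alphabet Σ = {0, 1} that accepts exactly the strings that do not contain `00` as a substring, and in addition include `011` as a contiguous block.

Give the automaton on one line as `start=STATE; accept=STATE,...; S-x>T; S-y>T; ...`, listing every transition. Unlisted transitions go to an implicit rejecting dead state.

start=q0; accept=q4,q5; q0-0>q1; q0-1>q0; q1-0>q2; q1-1>q3; q2-0>q2; q2-1>q2; q3-0>q1; q3-1>q4; q4-0>q5; q4-1>q4; q5-0>q2; q5-1>q4

Handle the two conditions separately and then intersect. The first has 3 states tracking partial matches of the forbidden pattern `00`; the second has 4 states tracking whether and how much of `011` has been seen. A product state is a pair (one from each), accepting exactly when both do. Equivalent product states are then merged.
With 6 states:
        0   1  
>  q0   q1  q0 
   q1   q2  q3 
   q2   q2  q2 
   q3   q1  q4 
 * q4   q5  q4 
 * q5   q2  q4 
(> = start, * = accepting)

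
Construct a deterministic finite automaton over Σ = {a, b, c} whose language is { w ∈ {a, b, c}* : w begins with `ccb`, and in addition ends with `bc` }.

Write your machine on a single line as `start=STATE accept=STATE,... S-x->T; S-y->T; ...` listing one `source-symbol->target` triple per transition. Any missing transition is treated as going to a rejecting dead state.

Run two small machines in parallel and take their product. One (5 states) tracks whether the input so far still matches the prefix `ccb`; the other (3 states) tracks how much of the suffix `bc` has currently been matched. Each combined state is a pair, one component from each; accept when both components accept.
        a   b   c  
>  q0   q1  q2  q3 
   q1   q1  q2  q1 
   q2   q1  q2  q4 
   q3   q1  q2  q5 
   q4   q1  q2  q1 
   q5   q1  q6  q1 
   q6   q7  q6  q8 
   q7   q7  q6  q7 
 * q8   q7  q6  q7 
(> = start, * = accepting)

start=q0; accept=q8; q0-a->q1; q0-b->q2; q0-c->q3; q1-a->q1; q1-b->q2; q1-c->q1; q2-a->q1; q2-b->q2; q2-c->q4; q3-a->q1; q3-b->q2; q3-c->q5; q4-a->q1; q4-b->q2; q4-c->q1; q5-a->q1; q5-b->q6; q5-c->q1; q6-a->q7; q6-b->q6; q6-c->q8; q7-a->q7; q7-b->q6; q7-c->q7; q8-a->q7; q8-b->q6; q8-c->q7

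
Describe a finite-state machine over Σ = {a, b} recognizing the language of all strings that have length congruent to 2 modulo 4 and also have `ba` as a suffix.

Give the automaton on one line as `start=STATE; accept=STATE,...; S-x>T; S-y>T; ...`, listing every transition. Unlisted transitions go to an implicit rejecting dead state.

start=q0; accept=q4; q0-a>q1; q0-b>q2; q1-a>q3; q1-b>q3; q2-a>q4; q2-b>q3; q3-a>q5; q3-b>q5; q4-a>q5; q4-b>q5; q5-a>q0; q5-b>q0

Build one automaton per condition and run them in lockstep. The first has 4 states tracking the input length modulo 4; the second has 3 states tracking how much of the suffix `ba` has currently been matched. A product state is a pair (one from each), accepting exactly when both do. After merging equivalent states the machine shrinks.
A 6-state machine:
        a   b  
>  q0   q1  q2 
   q1   q3  q3 
   q2   q4  q3 
   q3   q5  q5 
 * q4   q5  q5 
   q5   q0  q0 
(> = start, * = accepting)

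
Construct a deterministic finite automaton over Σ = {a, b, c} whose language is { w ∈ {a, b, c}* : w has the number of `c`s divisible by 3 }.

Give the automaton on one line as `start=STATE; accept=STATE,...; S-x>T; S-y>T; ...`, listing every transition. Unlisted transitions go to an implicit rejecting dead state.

start=q0; accept=q0; q0-a>q0; q0-b>q0; q0-c>q1; q1-a>q1; q1-b>q1; q1-c>q2; q2-a>q2; q2-b>q2; q2-c>q0

Keep the running count of `c`s modulo 3: each `c` advances along the cycle q0 → q1 → q2 → q0 while other symbols loop. Accept at q0.
A 3-state machine:
        a   b   c  
>* q0   q0  q0  q1 
   q1   q1  q1  q2 
   q2   q2  q2  q0 
(> = start, * = accepting)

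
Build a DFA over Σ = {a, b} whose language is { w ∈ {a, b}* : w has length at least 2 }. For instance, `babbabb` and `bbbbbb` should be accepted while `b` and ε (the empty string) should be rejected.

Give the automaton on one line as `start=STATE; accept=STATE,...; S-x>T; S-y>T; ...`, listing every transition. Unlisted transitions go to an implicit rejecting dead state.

start=S0; accept=S2,S3; S0-a>S1; S0-b>S1; S1-a>S2; S1-b>S2; S2-a>S3; S2-b>S3; S3-a>S3; S3-b>S3

We only need to distinguish lengths 0, 1, …, 2, and '>2'. Chain S0 → S1 → S2 → S3 on every symbol, with S3 looping. Accepting states: {S2, S3}.
        a   b  
>  S0   S1  S1 
   S1   S2  S2 
 * S2   S3  S3 
 * S3   S3  S3 
(> = start, * = accepting)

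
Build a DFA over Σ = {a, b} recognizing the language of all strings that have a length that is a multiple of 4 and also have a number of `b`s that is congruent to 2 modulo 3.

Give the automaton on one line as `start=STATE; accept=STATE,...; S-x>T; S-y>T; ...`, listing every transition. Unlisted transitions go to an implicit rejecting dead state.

Run two small machines in parallel and take their product. One (4 states) tracks the input length modulo 4; the other (3 states) tracks the count of `b`s modulo 3. Each combined state is a pair, one component from each; accept when both components accept.
A 12-state machine:
          a    b  
>  S0     S1   S2 
   S1     S3   S4 
   S2     S4   S5 
   S3     S6   S7 
   S4     S7   S8 
   S5     S8   S6 
   S6     S0   S9 
   S7     S9  S10 
   S8    S10   S0 
   S9     S2  S11 
 * S10   S11   S1 
   S11    S5   S3 
(> = start, * = accepting)

start=S0; accept=S10; S0-a>S1; S0-b>S2; S1-a>S3; S1-b>S4; S2-a>S4; S2-b>S5; S3-a>S6; S3-b>S7; S4-a>S7; S4-b>S8; S5-a>S8; S5-b>S6; S6-a>S0; S6-b>S9; S7-a>S9; S7-b>S10; S8-a>S10; S8-b>S0; S9-a>S2; S9-b>S11; S10-a>S11; S10-b>S1; S11-a>S5; S11-b>S3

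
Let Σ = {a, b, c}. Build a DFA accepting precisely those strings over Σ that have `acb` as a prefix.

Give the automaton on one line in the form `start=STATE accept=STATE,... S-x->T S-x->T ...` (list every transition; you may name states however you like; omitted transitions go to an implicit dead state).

Check the first 3 symbols one by one: S0 through S2 record how many have matched `acb` so far; any wrong symbol goes to the dead state S4. After all 3 match we enter the accepting sink S3.
        a   b   c  
>  S0   S1  S4  S4 
   S1   S4  S4  S2 
   S2   S4  S3  S4 
 * S3   S3  S3  S3 
   S4   S4  S4  S4 
(> = start, * = accepting)

start=S0 accept=S3 S0-a->S1 S0-b->S4 S0-c->S4 S1-a->S4 S1-b->S4 S1-c->S2 S2-a->S4 S2-b->S3 S2-c->S4 S3-a->S3 S3-b->S3 S3-c->S3 S4-a->S4 S4-b->S4 S4-c->S4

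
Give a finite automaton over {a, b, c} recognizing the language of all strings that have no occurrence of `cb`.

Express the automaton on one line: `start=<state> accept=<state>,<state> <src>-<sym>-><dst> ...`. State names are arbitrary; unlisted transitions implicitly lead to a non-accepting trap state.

This is the complement of 'contains `cb`'. Use the same substring-matching states — S0 through S2 holding how much of `cb` has just been matched — but flip the accepting set: everything except the trap S2 accepts.
A 3-state machine:
        a   b   c  
>* S0   S0  S0  S1 
 * S1   S0  S2  S1 
   S2   S2  S2  S2 
(> = start, * = accepting)

start=S0 accept=S0,S1 S0-a->S0 S0-b->S0 S0-c->S1 S1-a->S0 S1-b->S2 S1-c->S1 S2-a->S2 S2-b->S2 S2-c->S2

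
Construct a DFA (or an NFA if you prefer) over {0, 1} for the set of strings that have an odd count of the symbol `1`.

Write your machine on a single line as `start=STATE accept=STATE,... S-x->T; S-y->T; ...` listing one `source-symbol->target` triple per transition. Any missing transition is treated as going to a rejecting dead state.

start=S0; accept=S1; S0-0->S0; S0-1->S1; S1-0->S1; S1-1->S0

Keep the running count of `1`s modulo 2: each `1` advances along the cycle S0 → S1 → S0 while other symbols loop. Accept at S1.
        0   1  
>  S0   S0  S1 
 * S1   S1  S0 
(> = start, * = accepting)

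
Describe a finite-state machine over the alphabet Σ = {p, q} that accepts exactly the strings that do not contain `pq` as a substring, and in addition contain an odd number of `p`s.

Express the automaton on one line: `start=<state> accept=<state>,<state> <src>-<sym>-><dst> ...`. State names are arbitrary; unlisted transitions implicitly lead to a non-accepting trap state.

Handle the two conditions separately and then intersect. The first has 3 states tracking partial matches of the forbidden pattern `pq`; the second has 2 states tracking the count of `p`s modulo 2. A product state is a pair (one from each), accepting exactly when both do. After merging equivalent states the machine shrinks.
        p   q  
>  s0   s1  s0 
 * s1   s2  s3 
   s2   s1  s3 
   s3   s3  s3 
(> = start, * = accepting)

start=s0 accept=s1 s0-p->s1 s0-q->s0 s1-p->s2 s1-q->s3 s2-p->s1 s2-q->s3 s3-p->s3 s3-q->s3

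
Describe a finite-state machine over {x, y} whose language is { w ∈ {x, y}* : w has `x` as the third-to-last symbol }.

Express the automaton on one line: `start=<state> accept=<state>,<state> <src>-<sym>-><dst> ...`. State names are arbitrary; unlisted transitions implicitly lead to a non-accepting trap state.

A DFA must remember the last 3 symbols (since which symbol is third-to-last isn't known until the input ends). Use one state per possible window of the last ≤3 symbols; accept from those whose window starts with `x`.
With 15 states:
          x    y  
>  S0     S1   S2 
   S1     S3   S4 
   S2     S5   S6 
   S3     S7   S8 
   S4     S9  S10 
   S5    S11  S12 
   S6    S13  S14 
 * S7     S7   S8 
 * S8     S9  S10 
 * S9    S11  S12 
 * S10   S13  S14 
   S11    S7   S8 
   S12    S9  S10 
   S13   S11  S12 
   S14   S13  S14 
(> = start, * = accepting)

start=S0 accept=S7,S8,S9,S10 S0-x->S1 S0-y->S2 S1-x->S3 S1-y->S4 S2-x->S5 S2-y->S6 S3-x->S7 S3-y->S8 S4-x->S9 S4-y->S10 S5-x->S11 S5-y->S12 S6-x->S13 S6-y->S14 S7-x->S7 S7-y->S8 S8-x->S9 S8-y->S10 S9-x->S11 S9-y->S12 S10-x->S13 S10-y->S14 S11-x->S7 S11-y->S8 S12-x->S9 S12-y->S10 S13-x->S11 S13-y->S12 S14-x->S13 S14-y->S14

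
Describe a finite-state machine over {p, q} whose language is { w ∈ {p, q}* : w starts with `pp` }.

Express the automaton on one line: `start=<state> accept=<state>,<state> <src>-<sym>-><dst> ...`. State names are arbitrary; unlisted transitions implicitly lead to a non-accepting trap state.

start=S0 accept=S2 S0-p->S1 S0-q->S3 S1-p->S2 S1-q->S3 S2-p->S2 S2-q->S2 S3-p->S3 S3-q->S3

Walk along `pp` while the input agrees: from S0 take `p` to S1, and so on. Any deviation drops to the rejecting sink S3. Once S2 is reached the prefix is confirmed and every continuation is accepted.
With 4 states:
        p   q  
>  S0   S1  S3 
   S1   S2  S3 
 * S2   S2  S2 
   S3   S3  S3 
(> = start, * = accepting)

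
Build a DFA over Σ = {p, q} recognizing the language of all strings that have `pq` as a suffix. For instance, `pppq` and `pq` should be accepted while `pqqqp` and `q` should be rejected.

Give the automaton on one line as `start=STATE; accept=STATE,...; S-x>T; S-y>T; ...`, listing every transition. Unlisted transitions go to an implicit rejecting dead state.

start=s0; accept=s2; s0-p>s1; s0-q>s0; s1-p>s1; s1-q>s2; s2-p>s1; s2-q>s0

Let each state record the length of the longest suffix of the input read so far that is also a prefix of `pq`. s1 means the last symbol is `p`; s2 means the last 2 symbols are `pq`. Accept only at s2, where the string currently ends in `pq`.
With 3 states:
        p   q  
>  s0   s1  s0 
   s1   s1  s2 
 * s2   s1  s0 
(> = start, * = accepting)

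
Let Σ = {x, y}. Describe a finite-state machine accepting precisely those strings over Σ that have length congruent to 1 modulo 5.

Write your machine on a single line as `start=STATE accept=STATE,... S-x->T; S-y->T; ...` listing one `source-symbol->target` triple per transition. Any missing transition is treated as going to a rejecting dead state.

Only the length mod 5 matters, so use a 5-cycle: from any state, every input symbol moves to the next state, wrapping q4 back to q0. Mark q1 accepting.
5 states suffice.
        x   y  
>  q0   q1  q1 
 * q1   q2  q2 
   q2   q3  q3 
   q3   q4  q4 
   q4   q0  q0 
(> = start, * = accepting)

start=q0; accept=q1; q0-x->q1; q0-y->q1; q1-x->q2; q1-y->q2; q2-x->q3; q2-y->q3; q3-x->q4; q3-y->q4; q4-x->q0; q4-y->q0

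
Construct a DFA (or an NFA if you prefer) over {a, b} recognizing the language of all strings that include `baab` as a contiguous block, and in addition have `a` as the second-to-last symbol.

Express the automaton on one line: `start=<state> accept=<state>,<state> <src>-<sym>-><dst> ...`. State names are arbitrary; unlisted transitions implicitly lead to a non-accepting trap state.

Build one automaton per condition and run them in lockstep. The first has 5 states tracking whether and how much of `baab` has been seen; the second has 7 states tracking the last 2 symbols read. A product state is a pair (one from each), accepting exactly when both do. Equivalent product states are then merged.
8 states suffice.
        a   b  
>  S0   S0  S1 
   S1   S2  S1 
   S2   S3  S1 
   S3   S0  S4 
 * S4   S5  S6 
   S5   S7  S4 
   S6   S5  S6 
 * S7   S7  S4 
(> = start, * = accepting)

start=S0 accept=S4,S7 S0-a->S0 S0-b->S1 S1-a->S2 S1-b->S1 S2-a->S3 S2-b->S1 S3-a->S0 S3-b->S4 S4-a->S5 S4-b->S6 S5-a->S7 S5-b->S4 S6-a->S5 S6-b->S6 S7-a->S7 S7-b->S4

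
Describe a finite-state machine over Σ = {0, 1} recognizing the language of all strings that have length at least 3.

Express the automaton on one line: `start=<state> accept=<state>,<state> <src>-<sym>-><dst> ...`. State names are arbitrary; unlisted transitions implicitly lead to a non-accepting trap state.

We only need to distinguish lengths 0, 1, …, 3, and '>3'. Chain s0 → s1 → s2 → s3 → s4 on every symbol, with s4 looping. Accepting states: {s3, s4}.
With 5 states:
        0   1  
>  s0   s1  s1 
   s1   s2  s2 
   s2   s3  s3 
 * s3   s4  s4 
 * s4   s4  s4 
(> = start, * = accepting)

start=s0 accept=s3,s4 s0-0->s1 s0-1->s1 s1-0->s2 s1-1->s2 s2-0->s3 s2-1->s3 s3-0->s4 s3-1->s4 s4-0->s4 s4-1->s4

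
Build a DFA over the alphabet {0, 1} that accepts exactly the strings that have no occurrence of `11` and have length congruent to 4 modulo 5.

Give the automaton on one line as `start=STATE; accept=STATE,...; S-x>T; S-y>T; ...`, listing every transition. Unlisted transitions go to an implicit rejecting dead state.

start=A; accept=I,J; A-0>B; A-1>C; B-0>D; B-1>E; C-0>D; C-1>F; D-0>G; D-1>H; E-0>G; E-1>F; F-0>F; F-1>F; G-0>I; G-1>J; H-0>I; H-1>F; I-0>A; I-1>K; J-0>A; J-1>F; K-0>B; K-1>F

Handle the two conditions separately and then intersect. One (3 states) tracks partial matches of the forbidden pattern `11`; the other (5 states) tracks the input length modulo 5. Each combined state is a pair, one component from each; accept when both components accept. Minimizing collapses redundant product states.
       0  1 
>  A   B  C 
   B   D  E 
   C   D  F 
   D   G  H 
   E   G  F 
   F   F  F 
   G   I  J 
   H   I  F 
 * I   A  K 
 * J   A  F 
   K   B  F 
(> = start, * = accepting)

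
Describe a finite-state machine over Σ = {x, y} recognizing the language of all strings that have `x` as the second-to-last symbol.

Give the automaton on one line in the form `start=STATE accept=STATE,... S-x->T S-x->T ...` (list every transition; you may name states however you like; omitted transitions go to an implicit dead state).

A DFA must remember the last 2 symbols (since which symbol is second-to-last isn't known until the input ends). Use one state per possible window of the last ≤2 symbols; accept from those whose window starts with `x`.
With 7 states:
        x   y  
>  s0   s1  s2 
   s1   s3  s4 
   s2   s5  s6 
 * s3   s3  s4 
 * s4   s5  s6 
   s5   s3  s4 
   s6   s5  s6 
(> = start, * = accepting)

start=s0 accept=s3,s4 s0-x->s1 s0-y->s2 s1-x->s3 s1-y->s4 s2-x->s5 s2-y->s6 s3-x->s3 s3-y->s4 s4-x->s5 s4-y->s6 s5-x->s3 s5-y->s4 s6-x->s5 s6-y->s6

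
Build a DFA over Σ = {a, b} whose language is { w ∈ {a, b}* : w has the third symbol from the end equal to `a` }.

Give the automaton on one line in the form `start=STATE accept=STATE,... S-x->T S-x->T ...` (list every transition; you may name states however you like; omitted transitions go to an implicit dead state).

A DFA must remember the last 3 symbols (since which symbol is third-to-last isn't known until the input ends). Use one state per possible window of the last ≤3 symbols; accept from those whose window starts with `a`.
A 15-state machine:
          a    b  
>  s0     s1   s2 
   s1     s3   s4 
   s2     s5   s6 
   s3     s7   s8 
   s4     s9  s10 
   s5    s11  s12 
   s6    s13  s14 
 * s7     s7   s8 
 * s8     s9  s10 
 * s9    s11  s12 
 * s10   s13  s14 
   s11    s7   s8 
   s12    s9  s10 
   s13   s11  s12 
   s14   s13  s14 
(> = start, * = accepting)

start=s0 accept=s7,s8,s9,s10 s0-a->s1 s0-b->s2 s1-a->s3 s1-b->s4 s2-a->s5 s2-b->s6 s3-a->s7 s3-b->s8 s4-a->s9 s4-b->s10 s5-a->s11 s5-b->s12 s6-a->s13 s6-b->s14 s7-a->s7 s7-b->s8 s8-a->s9 s8-b->s10 s9-a->s11 s9-b->s12 s10-a->s13 s10-b->s14 s11-a->s7 s11-b->s8 s12-a->s9 s12-b->s10 s13-a->s11 s13-b->s12 s14-a->s13 s14-b->s14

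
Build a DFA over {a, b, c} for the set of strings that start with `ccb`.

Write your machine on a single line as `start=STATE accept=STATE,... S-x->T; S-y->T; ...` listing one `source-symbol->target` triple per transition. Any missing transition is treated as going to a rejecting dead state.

Walk along `ccb` while the input agrees: from q0 take `c` to q1, and so on. Any deviation drops to the rejecting sink q4. Once q3 is reached the prefix is confirmed and every continuation is accepted.
5 states suffice.
        a   b   c  
>  q0   q4  q4  q1 
   q1   q4  q4  q2 
   q2   q4  q3  q4 
 * q3   q3  q3  q3 
   q4   q4  q4  q4 
(> = start, * = accepting)

start=q0; accept=q3; q0-a->q4; q0-b->q4; q0-c->q1; q1-a->q4; q1-b->q4; q1-c->q2; q2-a->q4; q2-b->q3; q2-c->q4; q3-a->q3; q3-b->q3; q3-c->q3; q4-a->q4; q4-b->q4; q4-c->q4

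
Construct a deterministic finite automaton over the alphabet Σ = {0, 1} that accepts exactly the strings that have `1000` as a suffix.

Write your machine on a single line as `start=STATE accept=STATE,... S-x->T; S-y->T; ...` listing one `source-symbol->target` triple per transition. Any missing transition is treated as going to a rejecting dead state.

Let each state record the length of the longest suffix of the input read so far that is also a prefix of `1000`. q1 means the last symbol is `1`; q2 means the last 2 symbols are `10`; q3 means the last 3 symbols are `100`; q4 means the last 4 symbols are `1000`. Accept only at q4, where the string currently ends in `1000`.
A 5-state machine:
        0   1  
>  q0   q0  q1 
   q1   q2  q1 
   q2   q3  q1 
   q3   q4  q1 
 * q4   q0  q1 
(> = start, * = accepting)

start=q0; accept=q4; q0-0->q0; q0-1->q1; q1-0->q2; q1-1->q1; q2-0->q3; q2-1->q1; q3-0->q4; q3-1->q1; q4-0->q0; q4-1->q1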